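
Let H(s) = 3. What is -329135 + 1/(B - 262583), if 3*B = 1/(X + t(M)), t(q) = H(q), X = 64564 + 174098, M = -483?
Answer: -61880050958888335/188008115084 ≈ -3.2914e+5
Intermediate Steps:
X = 238662
t(q) = 3
B = 1/715995 (B = 1/(3*(238662 + 3)) = (⅓)/238665 = (⅓)*(1/238665) = 1/715995 ≈ 1.3967e-6)
-329135 + 1/(B - 262583) = -329135 + 1/(1/715995 - 262583) = -329135 + 1/(-188008115084/715995) = -329135 - 715995/188008115084 = -61880050958888335/188008115084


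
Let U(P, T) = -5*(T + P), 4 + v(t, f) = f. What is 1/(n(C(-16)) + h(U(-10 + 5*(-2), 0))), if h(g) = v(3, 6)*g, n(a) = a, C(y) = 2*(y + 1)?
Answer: 1/170 ≈ 0.0058824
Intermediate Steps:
v(t, f) = -4 + f
C(y) = 2 + 2*y (C(y) = 2*(1 + y) = 2 + 2*y)
U(P, T) = -5*P - 5*T (U(P, T) = -5*(P + T) = -5*P - 5*T)
h(g) = 2*g (h(g) = (-4 + 6)*g = 2*g)
1/(n(C(-16)) + h(U(-10 + 5*(-2), 0))) = 1/((2 + 2*(-16)) + 2*(-5*(-10 + 5*(-2)) - 5*0)) = 1/((2 - 32) + 2*(-5*(-10 - 10) + 0)) = 1/(-30 + 2*(-5*(-20) + 0)) = 1/(-30 + 2*(100 + 0)) = 1/(-30 + 2*100) = 1/(-30 + 200) = 1/170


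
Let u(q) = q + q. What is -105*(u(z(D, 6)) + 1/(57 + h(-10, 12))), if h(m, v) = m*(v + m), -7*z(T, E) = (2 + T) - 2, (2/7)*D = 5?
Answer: 19320/37 ≈ 522.16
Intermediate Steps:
D = 35/2 (D = (7/2)*5 = 35/2 ≈ 17.500)
z(T, E) = -T/7 (z(T, E) = -((2 + T) - 2)/7 = -T/7)
h(m, v) = m*(m + v)
u(q) = 2*q
-105*(u(z(D, 6)) + 1/(57 + h(-10, 12))) = -105*(2*(-1/7*35/2) + 1/(57 - 10*(-10 + 12))) = -105*(2*(-5/2) + 1/(57 - 10*2)) = -105*(-5 + 1/(57 - 20)) = -105*(-5 + 1/37) = -105*(-184/37) = 19320/37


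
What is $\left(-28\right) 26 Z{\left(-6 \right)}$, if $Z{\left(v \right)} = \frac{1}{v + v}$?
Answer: $\frac{182}{3} \approx 60.667$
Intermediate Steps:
$Z{\left(v \right)} = \frac{1}{2 v}$
$\left(-28\right) 26 Z{\left(-6 \right)} = \left(-28\right) 26 \frac{1}{2 \left(-6\right)} = - 728 \cdot \frac{1}{2} \left(- \frac{1}{6}\right) = \left(-728\right) \left(- \frac{1}{12}\right) = \frac{182}{3}$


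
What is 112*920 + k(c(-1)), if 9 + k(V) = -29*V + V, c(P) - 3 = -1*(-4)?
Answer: 102835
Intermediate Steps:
c(P) = 7 (c(P) = 3 - 1*(-4) = 3 + 4 = 7)
k(V) = -9 - 28*V (k(V) = -9 + (-29*V + V) = -9 - 28*V)
112*920 + k(c(-1)) = 112*920 + (-9 - 28*7) = 103040 + (-9 - 196) = 103040 - 205 = 102835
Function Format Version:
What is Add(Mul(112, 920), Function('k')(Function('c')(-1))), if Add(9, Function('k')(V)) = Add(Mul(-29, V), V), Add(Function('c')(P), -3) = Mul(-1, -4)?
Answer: 102835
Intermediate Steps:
Function('c')(P) = 7 (Function('c')(P) = Add(3, Mul(-1, -4)) = Add(3, 4) = 7)
Function('k')(V) = Add(-9, Mul(-28, V)) (Function('k')(V) = Add(-9, Add(Mul(-29, V), V)) = Add(-9, Mul(-28, V)))
Add(Mul(112, 920), Function('k')(Function('c')(-1))) = Add(Mul(112, 920), Add(-9, Mul(-28, 7))) = Add(103040, Add(-9, -196)) = Add(103040, -205) = 102835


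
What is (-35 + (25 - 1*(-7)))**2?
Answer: 9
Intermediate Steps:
(-35 + (25 - 1*(-7)))**2 = (-35 + (25 + 7))**2 = (-35 + 32)**2 = (-3)**2 = 9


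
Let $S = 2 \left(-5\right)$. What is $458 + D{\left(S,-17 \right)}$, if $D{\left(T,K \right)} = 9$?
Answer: $467$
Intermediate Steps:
$S = -10$
$458 + D{\left(S,-17 \right)} = 458 + 9 = 467$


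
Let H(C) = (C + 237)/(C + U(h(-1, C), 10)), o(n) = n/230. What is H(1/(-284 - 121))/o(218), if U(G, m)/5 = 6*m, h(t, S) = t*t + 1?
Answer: 1576880/1891913 ≈ 0.83348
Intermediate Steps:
h(t, S) = 1 + t**2 (h(t, S) = t**2 + 1 = 1 + t**2)
o(n) = n/230 (o(n) = n*(1/230) = n/230)
U(G, m) = 30*m (U(G, m) = 5*(6*m) = 30*m)
H(C) = (237 + C)/(300 + C) (H(C) = (C + 237)/(C + 30*10) = (237 + C)/(C + 300) = (237 + C)/(300 + C))
H(1/(-284 - 121))/o(218) = ((237 + 1/(-284 - 121))/(300 + 1/(-284 - 121)))/(((1/230)*218)) = ((237 + 1/(-405))/(300 + 1/(-405)))/(109/115) = ((237 - 1/405)/(300 - 1/405))*(115/109) = ((95984/405)/(121499/405))*(115/109) = ((405/121499)*(95984/405))*(115/109) = (13712/17357)*(115/109) = 1576880/1891913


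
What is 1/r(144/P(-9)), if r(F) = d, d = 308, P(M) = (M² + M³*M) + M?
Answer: 1/308 ≈ 0.0032468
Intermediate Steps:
P(M) = M + M² + M⁴ (P(M) = (M² + M⁴) + M = M + M² + M⁴)
r(F) = 308
1/r(144/P(-9)) = 1/308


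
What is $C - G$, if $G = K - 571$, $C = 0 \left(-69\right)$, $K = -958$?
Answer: $1529$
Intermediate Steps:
$C = 0$
$G = -1529$ ($G = -958 - 571 = -1529$)
$C - G = 0 - -1529 = 0 + 1529 = 1529$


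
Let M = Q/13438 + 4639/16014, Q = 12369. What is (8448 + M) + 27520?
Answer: 1935108722956/53799033 ≈ 35969.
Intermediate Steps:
M = 65104012/53799033 (M = 12369/13438 + 4639/16014 = 65104012/53799033 ≈ 1.2101)
(8448 + M) + 27520 = (8448 + 65104012/53799033) + 27520 = 454559334796/53799033 + 27520 = 1935108722956/53799033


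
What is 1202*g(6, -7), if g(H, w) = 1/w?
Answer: -1202/7 ≈ -171.71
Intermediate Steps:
1202*g(6, -7) = 1202/(-7) = 1202*(-1/7) = -1202/7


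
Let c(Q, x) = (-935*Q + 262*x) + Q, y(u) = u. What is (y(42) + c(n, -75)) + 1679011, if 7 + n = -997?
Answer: 2597139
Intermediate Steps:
n = -1004 (n = -7 - 997 = -1004)
c(Q, x) = -934*Q + 262*x
(y(42) + c(n, -75)) + 1679011 = (42 + (-934*(-1004) + 262*(-75))) + 1679011 = (42 + (937736 - 19650)) + 1679011 = (42 + 918086) + 1679011 = 918128 + 1679011 = 2597139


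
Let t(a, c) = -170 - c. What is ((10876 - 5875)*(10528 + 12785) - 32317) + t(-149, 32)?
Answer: 116555794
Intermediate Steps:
((10876 - 5875)*(10528 + 12785) - 32317) + t(-149, 32) = ((10876 - 5875)*(10528 + 12785) - 32317) + (-170 - 1*32) = (5001*23313 - 32317) + (-170 - 32) = (116588313 - 32317) - 202 = 116555996 - 202 = 116555794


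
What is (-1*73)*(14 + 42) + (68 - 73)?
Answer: -4093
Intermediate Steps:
(-1*73)*(14 + 42) + (68 - 73) = -73*56 - 5 = -4088 - 5 = -4093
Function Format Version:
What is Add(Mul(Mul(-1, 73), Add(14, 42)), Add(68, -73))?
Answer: -4093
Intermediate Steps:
Add(Mul(Mul(-1, 73), Add(14, 42)), Add(68, -73)) = Add(Mul(-73, 56), -5) = Add(-4088, -5) = -4093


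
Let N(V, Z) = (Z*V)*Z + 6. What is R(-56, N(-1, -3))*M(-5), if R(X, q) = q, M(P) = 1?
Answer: -3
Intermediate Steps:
N(V, Z) = 6 + V*Z² (N(V, Z) = (V*Z)*Z + 6 = V*Z² + 6 = 6 + V*Z²)
R(-56, N(-1, -3))*M(-5) = (6 - 1*(-3)²)*1 = (6 - 1*9)*1 = (6 - 9)*1 = -3*1 = -3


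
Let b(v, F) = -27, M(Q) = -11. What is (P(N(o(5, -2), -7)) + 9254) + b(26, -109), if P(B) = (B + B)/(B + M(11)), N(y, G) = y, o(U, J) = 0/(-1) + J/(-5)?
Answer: 489027/53 ≈ 9226.9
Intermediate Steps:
o(U, J) = -J/5 (o(U, J) = 0*(-1) + J*(-1/5) = 0 - J/5 = -J/5)
P(B) = 2*B/(-11 + B) (P(B) = (B + B)/(B - 11) = (2*B)/(-11 + B) = 2*B/(-11 + B))
(P(N(o(5, -2), -7)) + 9254) + b(26, -109) = (2*(-1/5*(-2))/(-11 - 1/5*(-2)) + 9254) - 27 = (2*(2/5)/(-11 + 2/5) + 9254) - 27 = (2*(2/5)/(-53/5) + 9254) - 27 = (2*(2/5)*(-5/53) + 9254) - 27 = (-4/53 + 9254) - 27 = 490458/53 - 27 = 489027/53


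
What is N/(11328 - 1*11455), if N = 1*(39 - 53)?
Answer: 14/127 ≈ 0.11024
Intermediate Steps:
N = -14 (N = 1*(-14) = -14)
N/(11328 - 1*11455) = -14/(11328 - 1*11455) = -14/(11328 - 11455) = -14/(-127) = -14*(-1/127) = 14/127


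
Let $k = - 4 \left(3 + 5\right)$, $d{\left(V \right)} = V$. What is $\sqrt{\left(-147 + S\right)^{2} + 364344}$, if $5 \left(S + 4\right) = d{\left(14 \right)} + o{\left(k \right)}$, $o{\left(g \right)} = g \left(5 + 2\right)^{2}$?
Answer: $\frac{\sqrt{14440081}}{5} \approx 760.0$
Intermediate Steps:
$k = -32$ ($k = \left(-4\right) 8 = -32$)
$o{\left(g \right)} = 49 g$ ($o{\left(g \right)} = g 7^{2} = g 49 = 49 g$)
$S = - \frac{1574}{5}$ ($S = -4 + \frac{14 + 49 \left(-32\right)}{5} = -4 + \frac{14 - 1568}{5} = -4 + \frac{1}{5} \left(-1554\right) = -4 - \frac{1554}{5} = - \frac{1574}{5} \approx -314.8$)
$\sqrt{\left(-147 + S\right)^{2} + 364344} = \sqrt{\left(-147 - \frac{1574}{5}\right)^{2} + 364344} = \sqrt{\left(- \frac{2309}{5}\right)^{2} + 364344} = \sqrt{\frac{5331481}{25} + 364344} = \sqrt{\frac{14440081}{25}} = \frac{\sqrt{14440081}}{5}$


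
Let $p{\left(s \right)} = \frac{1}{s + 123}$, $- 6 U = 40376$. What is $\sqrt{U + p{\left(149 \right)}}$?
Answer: $\frac{i \sqrt{280047783}}{204} \approx 82.032 i$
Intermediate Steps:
$U = - \frac{20188}{3}$ ($U = \left(- \frac{1}{6}\right) 40376 = - \frac{20188}{3} \approx -6729.3$)
$p{\left(s \right)} = \frac{1}{123 + s}$
$\sqrt{U + p{\left(149 \right)}} = \sqrt{- \frac{20188}{3} + \frac{1}{123 + 149}} = \sqrt{- \frac{20188}{3} + \frac{1}{272}} = \sqrt{- \frac{5491133}{816}} = \frac{i \sqrt{280047783}}{204}$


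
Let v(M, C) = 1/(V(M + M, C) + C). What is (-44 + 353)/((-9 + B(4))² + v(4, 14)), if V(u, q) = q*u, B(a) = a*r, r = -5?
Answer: 38934/105967 ≈ 0.36742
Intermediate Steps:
B(a) = -5*a (B(a) = a*(-5) = -5*a)
v(M, C) = 1/(C + 2*C*M) (v(M, C) = 1/(C*(M + M) + C) = 1/(C*(2*M) + C) = 1/(2*C*M + C) = 1/(C + 2*C*M))
(-44 + 353)/((-9 + B(4))² + v(4, 14)) = (-44 + 353)/((-9 - 5*4)² + 1/(14*(1 + 2*4))) = 309/((-9 - 20)² + 1/(14*(1 + 8))) = 309/((-29)² + (1/14)/9) = 309/(841 + (1/14)*(⅑)) = 309/(841 + 1/126) = 309/(105967/126) = 309*(126/105967) = 38934/105967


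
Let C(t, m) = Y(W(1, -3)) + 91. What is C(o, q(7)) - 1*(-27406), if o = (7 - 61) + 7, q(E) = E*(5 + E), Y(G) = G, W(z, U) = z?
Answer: 27498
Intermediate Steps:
o = -47 (o = -54 + 7 = -47)
C(t, m) = 92 (C(t, m) = 1 + 91 = 92)
C(o, q(7)) - 1*(-27406) = 92 - 1*(-27406) = 92 + 27406 = 27498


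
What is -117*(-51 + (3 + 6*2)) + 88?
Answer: 4300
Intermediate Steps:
-117*(-51 + (3 + 6*2)) + 88 = -117*(-51 + (3 + 12)) + 88 = -117*(-51 + 15) + 88 = -117*(-36) + 88 = 4212 + 88 = 4300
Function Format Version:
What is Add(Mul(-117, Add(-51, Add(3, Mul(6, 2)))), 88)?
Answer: 4300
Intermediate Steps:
Add(Mul(-117, Add(-51, Add(3, Mul(6, 2)))), 88) = Add(Mul(-117, Add(-51, Add(3, 12))), 88) = Add(Mul(-117, Add(-51, 15)), 88) = Add(Mul(-117, -36), 88) = Add(4212, 88) = 4300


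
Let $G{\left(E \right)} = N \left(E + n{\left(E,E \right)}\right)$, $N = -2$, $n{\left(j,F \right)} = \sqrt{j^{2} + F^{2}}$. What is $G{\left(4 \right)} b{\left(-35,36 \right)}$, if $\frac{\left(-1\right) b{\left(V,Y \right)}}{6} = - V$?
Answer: $1680 + 1680 \sqrt{2} \approx 4055.9$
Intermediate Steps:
$n{\left(j,F \right)} = \sqrt{F^{2} + j^{2}}$
$b{\left(V,Y \right)} = 6 V$ ($b{\left(V,Y \right)} = - 6 \left(- V\right) = 6 V$)
$G{\left(E \right)} = - 2 E - 2 \sqrt{2} \sqrt{E^{2}}$ ($G{\left(E \right)} = - 2 \left(E + \sqrt{E^{2} + E^{2}}\right) = - 2 \left(E + \sqrt{2 E^{2}}\right) = - 2 \left(E + \sqrt{2} \sqrt{E^{2}}\right) = - 2 E - 2 \sqrt{2} \sqrt{E^{2}}$)
$G{\left(4 \right)} b{\left(-35,36 \right)} = \left(\left(-2\right) 4 - 2 \sqrt{2} \sqrt{4^{2}}\right) 6 \left(-35\right) = \left(-8 - 2 \sqrt{2} \sqrt{16}\right) \left(-210\right) = \left(-8 - 2 \sqrt{2} \cdot 4\right) \left(-210\right) = \left(-8 - 8 \sqrt{2}\right) \left(-210\right) = 1680 + 1680 \sqrt{2}$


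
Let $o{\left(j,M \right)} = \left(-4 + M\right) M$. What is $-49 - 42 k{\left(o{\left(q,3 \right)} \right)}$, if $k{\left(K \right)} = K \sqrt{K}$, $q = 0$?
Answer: $-49 + 126 i \sqrt{3} \approx -49.0 + 218.24 i$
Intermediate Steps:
$o{\left(j,M \right)} = M \left(-4 + M\right)$
$k{\left(K \right)} = K^{\frac{3}{2}}$
$-49 - 42 k{\left(o{\left(q,3 \right)} \right)} = -49 - 42 \left(3 \left(-4 + 3\right)\right)^{\frac{3}{2}} = -49 - 42 \left(3 \left(-1\right)\right)^{\frac{3}{2}} = -49 - 42 \left(-3\right)^{\frac{3}{2}} = -49 - 42 \left(- 3 i \sqrt{3}\right) = -49 + 126 i \sqrt{3}$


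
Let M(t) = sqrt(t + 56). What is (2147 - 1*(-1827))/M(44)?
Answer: 1987/5 ≈ 397.40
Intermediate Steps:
M(t) = sqrt(56 + t)
(2147 - 1*(-1827))/M(44) = (2147 - 1*(-1827))/(sqrt(56 + 44)) = (2147 + 1827)/(sqrt(100)) = 3974/10 = 3974*(1/10) = 1987/5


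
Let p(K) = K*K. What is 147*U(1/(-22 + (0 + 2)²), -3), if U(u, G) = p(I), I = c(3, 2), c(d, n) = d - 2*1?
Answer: 147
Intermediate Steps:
c(d, n) = -2 + d (c(d, n) = d - 2 = -2 + d)
I = 1 (I = -2 + 3 = 1)
p(K) = K²
U(u, G) = 1 (U(u, G) = 1² = 1)
147*U(1/(-22 + (0 + 2)²), -3) = 147*1 = 147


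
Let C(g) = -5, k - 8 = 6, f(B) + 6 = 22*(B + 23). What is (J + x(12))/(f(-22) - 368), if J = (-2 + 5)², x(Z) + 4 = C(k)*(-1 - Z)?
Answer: -35/176 ≈ -0.19886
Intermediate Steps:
f(B) = 500 + 22*B (f(B) = -6 + 22*(B + 23) = -6 + 22*(23 + B) = -6 + (506 + 22*B) = 500 + 22*B)
k = 14 (k = 8 + 6 = 14)
x(Z) = 1 + 5*Z (x(Z) = -4 - 5*(-1 - Z) = -4 + (5 + 5*Z) = 1 + 5*Z)
J = 9 (J = 3² = 9)
(J + x(12))/(f(-22) - 368) = (9 + (1 + 5*12))/((500 + 22*(-22)) - 368) = (9 + (1 + 60))/((500 - 484) - 368) = (9 + 61)/(16 - 368) = 70/(-352) = 70*(-1/352) = -35/176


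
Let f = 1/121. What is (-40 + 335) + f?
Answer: 35696/121 ≈ 295.01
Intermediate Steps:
f = 1/121 ≈ 0.0082645
(-40 + 335) + f = (-40 + 335) + 1/121 = 295 + 1/121 = 35696/121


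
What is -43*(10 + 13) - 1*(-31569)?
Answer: 30580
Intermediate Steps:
-43*(10 + 13) - 1*(-31569) = -43*23 + 31569 = -989 + 31569 = 30580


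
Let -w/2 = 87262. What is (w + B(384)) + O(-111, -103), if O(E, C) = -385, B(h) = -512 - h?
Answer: -175805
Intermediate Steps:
w = -174524 (w = -2*87262 = -174524)
(w + B(384)) + O(-111, -103) = (-174524 + (-512 - 1*384)) - 385 = (-174524 + (-512 - 384)) - 385 = (-174524 - 896) - 385 = -175420 - 385 = -175805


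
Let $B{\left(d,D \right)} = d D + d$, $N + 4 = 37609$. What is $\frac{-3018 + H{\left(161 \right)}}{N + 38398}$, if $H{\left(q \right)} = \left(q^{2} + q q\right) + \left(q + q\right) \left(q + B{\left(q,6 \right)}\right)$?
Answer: $\frac{463560}{76003} \approx 6.0992$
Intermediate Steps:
$N = 37605$ ($N = -4 + 37609 = 37605$)
$B{\left(d,D \right)} = d + D d$ ($B{\left(d,D \right)} = D d + d = d + D d$)
$H{\left(q \right)} = 18 q^{2}$ ($H{\left(q \right)} = \left(q^{2} + q q\right) + \left(q + q\right) \left(q + q \left(1 + 6\right)\right) = \left(q^{2} + q^{2}\right) + 2 q \left(q + q 7\right) = 2 q^{2} + 2 q \left(q + 7 q\right) = 2 q^{2} + 2 q 8 q = 2 q^{2} + 16 q^{2} = 18 q^{2}$)
$\frac{-3018 + H{\left(161 \right)}}{N + 38398} = \frac{-3018 + 18 \cdot 161^{2}}{37605 + 38398} = \frac{-3018 + 18 \cdot 25921}{76003} = \left(-3018 + 466578\right) \frac{1}{76003} = 463560 \cdot \frac{1}{76003} = \frac{463560}{76003}$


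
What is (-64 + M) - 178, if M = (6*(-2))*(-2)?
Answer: -218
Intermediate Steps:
M = 24 (M = -12*(-2) = 24)
(-64 + M) - 178 = (-64 + 24) - 178 = -40 - 178 = -218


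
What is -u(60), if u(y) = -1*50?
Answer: 50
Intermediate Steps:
u(y) = -50
-u(60) = -1*(-50) = 50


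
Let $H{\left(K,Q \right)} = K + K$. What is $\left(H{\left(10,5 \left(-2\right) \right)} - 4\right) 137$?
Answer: $2192$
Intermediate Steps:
$H{\left(K,Q \right)} = 2 K$
$\left(H{\left(10,5 \left(-2\right) \right)} - 4\right) 137 = \left(2 \cdot 10 - 4\right) 137 = \left(20 - 4\right) 137 = 16 \cdot 137 = 2192$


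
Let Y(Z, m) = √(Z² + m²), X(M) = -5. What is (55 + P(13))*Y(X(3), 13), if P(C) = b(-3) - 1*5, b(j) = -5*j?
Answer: 65*√194 ≈ 905.35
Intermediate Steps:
P(C) = 10 (P(C) = -5*(-3) - 1*5 = 15 - 5 = 10)
(55 + P(13))*Y(X(3), 13) = (55 + 10)*√((-5)² + 13²) = 65*√(25 + 169) = 65*√194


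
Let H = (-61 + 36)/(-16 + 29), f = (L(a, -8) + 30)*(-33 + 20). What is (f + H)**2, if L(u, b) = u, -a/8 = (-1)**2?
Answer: 14010049/169 ≈ 82900.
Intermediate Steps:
a = -8 (a = -8*(-1)**2 = -8*1 = -8)
f = -286 (f = (-8 + 30)*(-33 + 20) = 22*(-13) = -286)
H = -25/13 ≈ -1.9231
(f + H)**2 = (-286 - 25/13)**2 = (-3743/13)**2 = 14010049/169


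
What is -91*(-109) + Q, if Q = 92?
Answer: 10011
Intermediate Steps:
-91*(-109) + Q = -91*(-109) + 92 = 9919 + 92 = 10011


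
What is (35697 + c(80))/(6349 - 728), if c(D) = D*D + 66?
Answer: 3833/511 ≈ 7.5010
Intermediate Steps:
c(D) = 66 + D**2 (c(D) = D**2 + 66 = 66 + D**2)
(35697 + c(80))/(6349 - 728) = (35697 + (66 + 80**2))/(6349 - 728) = (35697 + (66 + 6400))/5621 = (35697 + 6466)*(1/5621) = 42163*(1/5621) = 3833/511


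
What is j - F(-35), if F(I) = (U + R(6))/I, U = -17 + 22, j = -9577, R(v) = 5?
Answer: -67037/7 ≈ -9576.7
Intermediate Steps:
U = 5
F(I) = 10/I (F(I) = (5 + 5)/I = 10/I)
j - F(-35) = -9577 - 10/(-35) = -9577 - 10*(-1)/35 = -9577 - 1*(-2/7) = -9577 + 2/7 = -67037/7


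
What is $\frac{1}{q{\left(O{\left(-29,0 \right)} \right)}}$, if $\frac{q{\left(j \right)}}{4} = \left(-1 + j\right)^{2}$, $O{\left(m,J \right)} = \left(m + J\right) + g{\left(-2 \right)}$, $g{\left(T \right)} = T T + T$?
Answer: $\frac{1}{3136} \approx 0.00031888$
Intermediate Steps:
$g{\left(T \right)} = T + T^{2}$ ($g{\left(T \right)} = T^{2} + T = T + T^{2}$)
$O{\left(m,J \right)} = 2 + J + m$ ($O{\left(m,J \right)} = \left(m + J\right) - 2 \left(1 - 2\right) = \left(J + m\right) - -2 = \left(J + m\right) + 2 = 2 + J + m$)
$q{\left(j \right)} = 4 \left(-1 + j\right)^{2}$
$\frac{1}{q{\left(O{\left(-29,0 \right)} \right)}} = \frac{1}{4 \left(-1 + \left(2 + 0 - 29\right)\right)^{2}} = \frac{1}{4 \left(-1 - 27\right)^{2}} = \frac{1}{4 \left(-28\right)^{2}} = \frac{1}{4 \cdot 784} = \frac{1}{3136}$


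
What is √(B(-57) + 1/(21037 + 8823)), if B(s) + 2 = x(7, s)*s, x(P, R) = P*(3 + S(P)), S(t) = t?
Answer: I*√889836353335/14930 ≈ 63.182*I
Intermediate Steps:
x(P, R) = P*(3 + P)
B(s) = -2 + 70*s (B(s) = -2 + (7*(3 + 7))*s = -2 + (7*10)*s = -2 + 70*s)
√(B(-57) + 1/(21037 + 8823)) = √((-2 + 70*(-57)) + 1/(21037 + 8823)) = √((-2 - 3990) + 1/29860) = √(-3992 + 1/29860) = √(-119201119/29860) = I*√889836353335/14930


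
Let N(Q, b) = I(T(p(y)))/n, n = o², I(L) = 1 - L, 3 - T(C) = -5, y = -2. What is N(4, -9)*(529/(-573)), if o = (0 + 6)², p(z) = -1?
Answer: 3703/742608 ≈ 0.0049865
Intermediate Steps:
T(C) = 8 (T(C) = 3 - 1*(-5) = 3 + 5 = 8)
o = 36 (o = 6² = 36)
n = 1296 (n = 36² = 1296)
N(Q, b) = -7/1296 (N(Q, b) = (1 - 1*8)/1296 = (1 - 8)*(1/1296) = -7*1/1296 = -7/1296)
N(4, -9)*(529/(-573)) = -3703/(1296*(-573)) = -3703*(-1)/(1296*573) = -7/1296*(-529/573) = 3703/742608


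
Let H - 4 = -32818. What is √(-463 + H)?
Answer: I*√33277 ≈ 182.42*I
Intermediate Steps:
H = -32814 (H = 4 - 32818 = -32814)
√(-463 + H) = √(-463 - 32814) = √(-33277) = I*√33277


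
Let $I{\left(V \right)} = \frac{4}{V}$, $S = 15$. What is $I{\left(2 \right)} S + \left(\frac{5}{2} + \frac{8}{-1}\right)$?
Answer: $\frac{49}{2} \approx 24.5$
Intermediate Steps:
$I{\left(2 \right)} S + \left(\frac{5}{2} + \frac{8}{-1}\right) = \frac{4}{2} \cdot 15 + \left(\frac{5}{2} + \frac{8}{-1}\right) = 4 \cdot \frac{1}{2} \cdot 15 + \left(5 \cdot \frac{1}{2} + 8 \left(-1\right)\right) = 2 \cdot 15 + \left(\frac{5}{2} - 8\right) = 30 - \frac{11}{2} = \frac{49}{2}$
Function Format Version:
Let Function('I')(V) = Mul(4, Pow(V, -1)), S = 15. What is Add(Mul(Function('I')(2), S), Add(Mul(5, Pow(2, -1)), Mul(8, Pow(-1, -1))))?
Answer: Rational(49, 2) ≈ 24.500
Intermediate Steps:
Add(Mul(Function('I')(2), S), Add(Mul(5, Pow(2, -1)), Mul(8, Pow(-1, -1)))) = Add(Mul(Mul(4, Pow(2, -1)), 15), Add(Mul(5, Pow(2, -1)), Mul(8, Pow(-1, -1)))) = Add(Mul(Mul(4, Rational(1, 2)), 15), Add(Mul(5, Rational(1, 2)), Mul(8, -1))) = Add(Mul(2, 15), Add(Rational(5, 2), -8)) = Add(30, Rational(-11, 2)) = Rational(49, 2)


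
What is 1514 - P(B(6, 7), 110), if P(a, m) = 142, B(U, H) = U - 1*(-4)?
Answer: 1372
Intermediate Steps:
B(U, H) = 4 + U (B(U, H) = U + 4 = 4 + U)
1514 - P(B(6, 7), 110) = 1514 - 1*142 = 1514 - 142 = 1372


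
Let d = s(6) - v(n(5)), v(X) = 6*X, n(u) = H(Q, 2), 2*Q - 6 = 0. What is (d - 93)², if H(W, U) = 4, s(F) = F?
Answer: 12321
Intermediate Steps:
Q = 3 (Q = 3 + (½)*0 = 3 + 0 = 3)
n(u) = 4
d = -18 (d = 6 - 6*4 = 6 - 1*24 = 6 - 24 = -18)
(d - 93)² = (-18 - 93)² = (-111)² = 12321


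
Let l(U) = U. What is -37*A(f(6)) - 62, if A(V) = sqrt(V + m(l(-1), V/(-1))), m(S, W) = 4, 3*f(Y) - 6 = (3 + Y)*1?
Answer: -173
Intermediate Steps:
f(Y) = 3 + Y/3 (f(Y) = 2 + ((3 + Y)*1)/3 = 2 + (3 + Y)/3 = 2 + (1 + Y/3) = 3 + Y/3)
A(V) = sqrt(4 + V) (A(V) = sqrt(V + 4) = sqrt(4 + V))
-37*A(f(6)) - 62 = -37*sqrt(4 + (3 + (1/3)*6)) - 62 = -37*sqrt(4 + (3 + 2)) - 62 = -37*sqrt(4 + 5) - 62 = -37*sqrt(9) - 62 = -37*3 - 62 = -111 - 62 = -173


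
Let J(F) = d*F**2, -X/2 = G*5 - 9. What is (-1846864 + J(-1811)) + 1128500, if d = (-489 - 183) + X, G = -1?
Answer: -2112858688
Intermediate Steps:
X = 28 (X = -2*(-1*5 - 9) = -2*(-5 - 9) = -2*(-14) = 28)
d = -644 (d = (-489 - 183) + 28 = -672 + 28 = -644)
J(F) = -644*F**2
(-1846864 + J(-1811)) + 1128500 = (-1846864 - 644*(-1811)**2) + 1128500 = (-1846864 - 644*3279721) + 1128500 = (-1846864 - 2112140324) + 1128500 = -2113987188 + 1128500 = -2112858688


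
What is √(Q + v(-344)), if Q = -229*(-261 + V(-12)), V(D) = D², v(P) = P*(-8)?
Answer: √29545 ≈ 171.89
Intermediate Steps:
v(P) = -8*P
Q = 26793 (Q = -229*(-261 + (-12)²) = -229*(-261 + 144) = -229*(-117) = 26793)
√(Q + v(-344)) = √(26793 - 8*(-344)) = √(26793 + 2752) = √29545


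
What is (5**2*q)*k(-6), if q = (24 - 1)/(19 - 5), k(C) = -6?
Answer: -1725/7 ≈ -246.43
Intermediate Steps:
q = 23/14 ≈ 1.6429
(5**2*q)*k(-6) = (5**2*(23/14))*(-6) = (25*(23/14))*(-6) = (575/14)*(-6) = -1725/7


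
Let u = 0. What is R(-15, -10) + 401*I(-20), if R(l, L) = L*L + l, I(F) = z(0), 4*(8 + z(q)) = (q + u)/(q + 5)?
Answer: -3123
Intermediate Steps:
z(q) = -8 + q/(4*(5 + q)) (z(q) = -8 + ((q + 0)/(q + 5))/4 = -8 + (q/(5 + q))/4 = -8 + q/(4*(5 + q)))
I(F) = -8 (I(F) = (-160 - 31*0)/(4*(5 + 0)) = (¼)*(-160 + 0)/5 = (¼)*(⅕)*(-160) = -8)
R(l, L) = l + L² (R(l, L) = L² + l = l + L²)
R(-15, -10) + 401*I(-20) = (-15 + (-10)²) + 401*(-8) = (-15 + 100) - 3208 = 85 - 3208 = -3123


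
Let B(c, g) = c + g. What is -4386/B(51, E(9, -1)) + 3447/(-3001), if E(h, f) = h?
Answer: -2228201/30010 ≈ -74.249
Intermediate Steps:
-4386/B(51, E(9, -1)) + 3447/(-3001) = -4386/(51 + 9) + 3447/(-3001) = -4386/60 + 3447*(-1/3001) = -4386*1/60 - 3447/3001 = -731/10 - 3447/3001 = -2228201/30010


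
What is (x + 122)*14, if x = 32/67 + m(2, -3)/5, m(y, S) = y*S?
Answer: 568792/335 ≈ 1697.9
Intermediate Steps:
m(y, S) = S*y
x = -242/335 (x = 32/67 - 3*2/5 = 32*(1/67) - 6*⅕ = 32/67 - 6/5 = -242/335 ≈ -0.72239)
(x + 122)*14 = (-242/335 + 122)*14 = (40628/335)*14 = 568792/335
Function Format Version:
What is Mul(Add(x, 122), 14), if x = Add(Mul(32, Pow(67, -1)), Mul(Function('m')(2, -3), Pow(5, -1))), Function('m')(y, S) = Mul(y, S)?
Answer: Rational(568792, 335) ≈ 1697.9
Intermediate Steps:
Function('m')(y, S) = Mul(S, y)
x = Rational(-242, 335) (x = Add(Mul(32, Pow(67, -1)), Mul(Mul(-3, 2), Pow(5, -1))) = Add(Mul(32, Rational(1, 67)), Mul(-6, Rational(1, 5))) = Add(Rational(32, 67), Rational(-6, 5)) = Rational(-242, 335) ≈ -0.72239)
Mul(Add(x, 122), 14) = Mul(Add(Rational(-242, 335), 122), 14) = Mul(Rational(40628, 335), 14) = Rational(568792, 335)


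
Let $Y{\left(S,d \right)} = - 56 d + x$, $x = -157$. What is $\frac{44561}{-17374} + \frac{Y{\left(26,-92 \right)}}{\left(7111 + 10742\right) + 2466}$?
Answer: $- \frac{272883943}{117674102} \approx -2.319$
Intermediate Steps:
$Y{\left(S,d \right)} = -157 - 56 d$ ($Y{\left(S,d \right)} = - 56 d - 157 = -157 - 56 d$)
$\frac{44561}{-17374} + \frac{Y{\left(26,-92 \right)}}{\left(7111 + 10742\right) + 2466} = \frac{44561}{-17374} + \frac{-157 - -5152}{\left(7111 + 10742\right) + 2466} = 44561 \left(- \frac{1}{17374}\right) + \frac{-157 + 5152}{17853 + 2466} = - \frac{44561}{17374} + \frac{4995}{20319} = - \frac{44561}{17374} + 4995 \cdot \frac{1}{20319} = - \frac{44561}{17374} + \frac{1665}{6773} = - \frac{272883943}{117674102}$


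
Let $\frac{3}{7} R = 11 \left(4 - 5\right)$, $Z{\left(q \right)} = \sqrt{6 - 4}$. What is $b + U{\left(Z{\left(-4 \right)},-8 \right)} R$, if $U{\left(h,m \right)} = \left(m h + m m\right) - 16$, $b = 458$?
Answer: $-774 + \frac{616 \sqrt{2}}{3} \approx -483.61$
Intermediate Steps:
$Z{\left(q \right)} = \sqrt{2}$
$U{\left(h,m \right)} = -16 + m^{2} + h m$ ($U{\left(h,m \right)} = \left(h m + m^{2}\right) - 16 = \left(m^{2} + h m\right) - 16 = -16 + m^{2} + h m$)
$R = - \frac{77}{3}$ ($R = \frac{7 \cdot 11 \left(4 - 5\right)}{3} = \frac{7 \cdot 11 \left(-1\right)}{3} = \frac{7}{3} \left(-11\right) = - \frac{77}{3} \approx -25.667$)
$b + U{\left(Z{\left(-4 \right)},-8 \right)} R = 458 + \left(-16 + \left(-8\right)^{2} + \sqrt{2} \left(-8\right)\right) \left(- \frac{77}{3}\right) = 458 + \left(-16 + 64 - 8 \sqrt{2}\right) \left(- \frac{77}{3}\right) = 458 + \left(48 - 8 \sqrt{2}\right) \left(- \frac{77}{3}\right) = 458 - \left(1232 - \frac{616 \sqrt{2}}{3}\right) = -774 + \frac{616 \sqrt{2}}{3}$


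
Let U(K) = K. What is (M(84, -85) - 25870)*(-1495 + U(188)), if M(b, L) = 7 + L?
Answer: 33914036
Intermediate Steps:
(M(84, -85) - 25870)*(-1495 + U(188)) = ((7 - 85) - 25870)*(-1495 + 188) = (-78 - 25870)*(-1307) = -25948*(-1307) = 33914036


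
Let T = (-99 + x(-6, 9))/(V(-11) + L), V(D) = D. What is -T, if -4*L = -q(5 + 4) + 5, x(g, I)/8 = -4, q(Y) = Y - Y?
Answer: -524/49 ≈ -10.694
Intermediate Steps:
q(Y) = 0
x(g, I) = -32 (x(g, I) = 8*(-4) = -32)
L = -5/4 (L = -(-1*0 + 5)/4 = -(0 + 5)/4 = -1/4*5 = -5/4 ≈ -1.2500)
T = 524/49 (T = (-99 - 32)/(-11 - 5/4) = -131/(-49/4) = -131*(-4/49) = 524/49 ≈ 10.694)
-T = -1*524/49 = -524/49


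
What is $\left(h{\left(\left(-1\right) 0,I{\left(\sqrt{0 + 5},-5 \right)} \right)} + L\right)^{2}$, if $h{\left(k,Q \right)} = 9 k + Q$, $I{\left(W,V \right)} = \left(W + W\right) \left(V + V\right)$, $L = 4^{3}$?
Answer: $6096 - 2560 \sqrt{5} \approx 371.67$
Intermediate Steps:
$L = 64$
$I{\left(W,V \right)} = 4 V W$ ($I{\left(W,V \right)} = 2 W 2 V = 4 V W$)
$h{\left(k,Q \right)} = Q + 9 k$
$\left(h{\left(\left(-1\right) 0,I{\left(\sqrt{0 + 5},-5 \right)} \right)} + L\right)^{2} = \left(\left(4 \left(-5\right) \sqrt{0 + 5} + 9 \left(\left(-1\right) 0\right)\right) + 64\right)^{2} = \left(\left(4 \left(-5\right) \sqrt{5} + 9 \cdot 0\right) + 64\right)^{2} = \left(\left(- 20 \sqrt{5} + 0\right) + 64\right)^{2} = \left(- 20 \sqrt{5} + 64\right)^{2} = \left(64 - 20 \sqrt{5}\right)^{2}$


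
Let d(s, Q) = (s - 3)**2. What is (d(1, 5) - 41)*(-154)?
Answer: 5698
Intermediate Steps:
d(s, Q) = (-3 + s)**2
(d(1, 5) - 41)*(-154) = ((-3 + 1)**2 - 41)*(-154) = ((-2)**2 - 41)*(-154) = (4 - 41)*(-154) = -37*(-154) = 5698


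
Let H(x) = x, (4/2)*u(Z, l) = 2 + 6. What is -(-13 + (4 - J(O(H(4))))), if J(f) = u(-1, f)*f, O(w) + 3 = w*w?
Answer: 61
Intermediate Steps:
u(Z, l) = 4 (u(Z, l) = (2 + 6)/2 = (1/2)*8 = 4)
O(w) = -3 + w**2 (O(w) = -3 + w*w = -3 + w**2)
J(f) = 4*f
-(-13 + (4 - J(O(H(4))))) = -(-13 + (4 - 4*(-3 + 4**2))) = -(-13 + (4 - 4*(-3 + 16))) = -(-13 + (4 - 4*13)) = -(-13 + (4 - 1*52)) = -(-13 + (4 - 52)) = -(-13 - 48) = -1*(-61) = 61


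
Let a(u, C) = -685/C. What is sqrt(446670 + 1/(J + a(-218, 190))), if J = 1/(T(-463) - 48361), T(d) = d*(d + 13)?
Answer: 2*sqrt(317438570842295815)/1686035 ≈ 668.33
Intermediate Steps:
T(d) = d*(13 + d)
J = 1/159989 (J = 1/(-463*(13 - 463) - 48361) = 1/(-463*(-450) - 48361) = 1/(208350 - 48361) = 1/159989 ≈ 6.2504e-6)
sqrt(446670 + 1/(J + a(-218, 190))) = sqrt(446670 + 1/(1/159989 - 685/190)) = sqrt(446670 + 1/(1/159989 - 685*1/190)) = sqrt(446670 + 1/(1/159989 - 137/38)) = sqrt(446670 + 1/(-21918455/6079582)) = sqrt(446670 - 6079582/21918455) = sqrt(9790310215268/21918455) = 2*sqrt(317438570842295815)/1686035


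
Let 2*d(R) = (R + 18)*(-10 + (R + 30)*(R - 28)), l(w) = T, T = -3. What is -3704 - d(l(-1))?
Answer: 5297/2 ≈ 2648.5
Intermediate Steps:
l(w) = -3
d(R) = (-10 + (-28 + R)*(30 + R))*(18 + R)/2 (d(R) = ((R + 18)*(-10 + (R + 30)*(R - 28)))/2 = ((18 + R)*(-10 + (30 + R)*(-28 + R)))/2 = ((18 + R)*(-10 + (-28 + R)*(30 + R)))/2 = ((-10 + (-28 + R)*(30 + R))*(18 + R))/2 = (-10 + (-28 + R)*(30 + R))*(18 + R)/2)
-3704 - d(l(-1)) = -3704 - (-7650 + (½)*(-3)³ - 407*(-3) + 10*(-3)²) = -3704 - (-7650 + (½)*(-27) + 1221 + 10*9) = -3704 - (-7650 - 27/2 + 1221 + 90) = -3704 - 1*(-12705/2) = -3704 + 12705/2 = 5297/2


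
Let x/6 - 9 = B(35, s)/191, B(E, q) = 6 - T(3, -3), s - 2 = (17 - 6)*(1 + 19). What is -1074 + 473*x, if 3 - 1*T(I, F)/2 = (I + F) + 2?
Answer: 4684740/191 ≈ 24527.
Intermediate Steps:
s = 222 (s = 2 + (17 - 6)*(1 + 19) = 2 + 11*20 = 2 + 220 = 222)
T(I, F) = 2 - 2*F - 2*I (T(I, F) = 6 - 2*((I + F) + 2) = 6 - 2*((F + I) + 2) = 6 - 2*(2 + F + I) = 6 + (-4 - 2*F - 2*I) = 2 - 2*F - 2*I)
B(E, q) = 4 (B(E, q) = 6 - (2 - 2*(-3) - 2*3) = 6 - (2 + 6 - 6) = 6 - 1*2 = 6 - 2 = 4)
x = 10338/191 (x = 54 + 6*(4/191) = 54 + 24/191 = 10338/191 ≈ 54.126)
-1074 + 473*x = -1074 + 473*(10338/191) = -1074 + 4889874/191 = 4684740/191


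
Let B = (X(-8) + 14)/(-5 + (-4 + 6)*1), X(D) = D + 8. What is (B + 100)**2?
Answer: 81796/9 ≈ 9088.4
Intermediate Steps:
X(D) = 8 + D
B = -14/3 (B = ((8 - 8) + 14)/(-5 + (-4 + 6)*1) = (0 + 14)/(-5 + 2*1) = 14/(-5 + 2) = 14/(-3) = 14*(-1/3) = -14/3 ≈ -4.6667)
(B + 100)**2 = (-14/3 + 100)**2 = (286/3)**2 = 81796/9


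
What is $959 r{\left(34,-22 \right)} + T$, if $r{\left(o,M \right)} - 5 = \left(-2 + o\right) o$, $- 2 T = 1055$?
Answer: $\frac{2095319}{2} \approx 1.0477 \cdot 10^{6}$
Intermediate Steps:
$T = - \frac{1055}{2}$ ($T = \left(- \frac{1}{2}\right) 1055 = - \frac{1055}{2} \approx -527.5$)
$r{\left(o,M \right)} = 5 + o \left(-2 + o\right)$ ($r{\left(o,M \right)} = 5 + \left(-2 + o\right) o = 5 + o \left(-2 + o\right)$)
$959 r{\left(34,-22 \right)} + T = 959 \left(5 + 34^{2} - 68\right) - \frac{1055}{2} = 959 \left(5 + 1156 - 68\right) - \frac{1055}{2} = 959 \cdot 1093 - \frac{1055}{2} = 1048187 - \frac{1055}{2} = \frac{2095319}{2}$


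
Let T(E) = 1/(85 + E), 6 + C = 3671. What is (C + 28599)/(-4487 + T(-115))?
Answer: -967920/134611 ≈ -7.1905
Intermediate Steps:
C = 3665 (C = -6 + 3671 = 3665)
(C + 28599)/(-4487 + T(-115)) = (3665 + 28599)/(-4487 + 1/(85 - 115)) = 32264/(-4487 + 1/(-30)) = 32264/(-4487 - 1/30) = 32264/(-134611/30) = 32264*(-30/134611) = -967920/134611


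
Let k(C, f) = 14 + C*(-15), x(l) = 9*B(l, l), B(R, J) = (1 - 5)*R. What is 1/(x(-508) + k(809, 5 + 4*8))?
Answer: 1/6167 ≈ 0.00016215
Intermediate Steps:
B(R, J) = -4*R
x(l) = -36*l (x(l) = 9*(-4*l) = -36*l)
k(C, f) = 14 - 15*C
1/(x(-508) + k(809, 5 + 4*8)) = 1/(-36*(-508) + (14 - 15*809)) = 1/(18288 + (14 - 12135)) = 1/(18288 - 12121) = 1/6167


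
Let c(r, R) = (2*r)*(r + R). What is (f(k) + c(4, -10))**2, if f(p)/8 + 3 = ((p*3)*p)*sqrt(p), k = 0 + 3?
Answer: 145152 - 31104*sqrt(3) ≈ 91278.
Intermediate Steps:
c(r, R) = 2*r*(R + r) (c(r, R) = (2*r)*(R + r) = 2*r*(R + r))
k = 3
f(p) = -24 + 24*p**(5/2) (f(p) = -24 + 8*(((p*3)*p)*sqrt(p)) = -24 + 8*(((3*p)*p)*sqrt(p)) = -24 + 8*((3*p**2)*sqrt(p)) = -24 + 8*(3*p**(5/2)) = -24 + 24*p**(5/2))
(f(k) + c(4, -10))**2 = ((-24 + 24*3**(5/2)) + 2*4*(-10 + 4))**2 = ((-24 + 24*(9*sqrt(3))) + 2*4*(-6))**2 = ((-24 + 216*sqrt(3)) - 48)**2 = (-72 + 216*sqrt(3))**2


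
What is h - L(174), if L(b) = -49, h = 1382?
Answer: 1431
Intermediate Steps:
h - L(174) = 1382 - 1*(-49) = 1382 + 49 = 1431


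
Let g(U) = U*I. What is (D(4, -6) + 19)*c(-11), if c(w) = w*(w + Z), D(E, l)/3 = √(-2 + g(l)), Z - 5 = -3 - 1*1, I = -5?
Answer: 2090 + 660*√7 ≈ 3836.2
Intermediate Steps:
g(U) = -5*U (g(U) = U*(-5) = -5*U)
Z = 1 (Z = 5 + (-3 - 1*1) = 5 + (-3 - 1) = 5 - 4 = 1)
D(E, l) = 3*√(-2 - 5*l)
c(w) = w*(1 + w) (c(w) = w*(w + 1) = w*(1 + w))
(D(4, -6) + 19)*c(-11) = (3*√(-2 - 5*(-6)) + 19)*(-11*(1 - 11)) = (3*√(-2 + 30) + 19)*(-11*(-10)) = (3*√28 + 19)*110 = (3*(2*√7) + 19)*110 = (6*√7 + 19)*110 = (19 + 6*√7)*110 = 2090 + 660*√7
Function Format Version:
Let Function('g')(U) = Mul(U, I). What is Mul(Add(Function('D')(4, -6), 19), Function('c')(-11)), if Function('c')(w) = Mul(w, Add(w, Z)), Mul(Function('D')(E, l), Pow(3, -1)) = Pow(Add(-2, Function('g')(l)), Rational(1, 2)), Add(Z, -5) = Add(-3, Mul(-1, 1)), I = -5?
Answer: Add(2090, Mul(660, Pow(7, Rational(1, 2)))) ≈ 3836.2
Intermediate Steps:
Function('g')(U) = Mul(-5, U) (Function('g')(U) = Mul(U, -5) = Mul(-5, U))
Z = 1 (Z = Add(5, Add(-3, Mul(-1, 1))) = Add(5, Add(-3, -1)) = Add(5, -4) = 1)
Function('D')(E, l) = Mul(3, Pow(Add(-2, Mul(-5, l)), Rational(1, 2)))
Function('c')(w) = Mul(w, Add(1, w)) (Function('c')(w) = Mul(w, Add(w, 1)) = Mul(w, Add(1, w)))
Mul(Add(Function('D')(4, -6), 19), Function('c')(-11)) = Mul(Add(Mul(3, Pow(Add(-2, Mul(-5, -6)), Rational(1, 2))), 19), Mul(-11, Add(1, -11))) = Mul(Add(Mul(3, Pow(Add(-2, 30), Rational(1, 2))), 19), Mul(-11, -10)) = Mul(Add(Mul(3, Pow(28, Rational(1, 2))), 19), 110) = Mul(Add(Mul(3, Mul(2, Pow(7, Rational(1, 2)))), 19), 110) = Mul(Add(Mul(6, Pow(7, Rational(1, 2))), 19), 110) = Mul(Add(19, Mul(6, Pow(7, Rational(1, 2)))), 110) = Add(2090, Mul(660, Pow(7, Rational(1, 2))))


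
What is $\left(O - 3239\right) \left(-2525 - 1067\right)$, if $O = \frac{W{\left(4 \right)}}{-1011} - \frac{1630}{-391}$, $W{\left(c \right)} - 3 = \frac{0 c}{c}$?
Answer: $\frac{1531069863248}{131767} \approx 1.162 \cdot 10^{7}$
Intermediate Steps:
$W{\left(c \right)} = 3$ ($W{\left(c \right)} = 3 + \frac{0 c}{c} = 3 + \frac{0}{c} = 3 + 0 = 3$)
$O = \frac{548919}{131767}$ ($O = \frac{3}{-1011} - \frac{1630}{-391} = 3 \left(- \frac{1}{1011}\right) - - \frac{1630}{391} = - \frac{1}{337} + \frac{1630}{391} = \frac{548919}{131767} \approx 4.1658$)
$\left(O - 3239\right) \left(-2525 - 1067\right) = \left(\frac{548919}{131767} - 3239\right) \left(-2525 - 1067\right) = \left(- \frac{426244394}{131767}\right) \left(-3592\right) = \frac{1531069863248}{131767}$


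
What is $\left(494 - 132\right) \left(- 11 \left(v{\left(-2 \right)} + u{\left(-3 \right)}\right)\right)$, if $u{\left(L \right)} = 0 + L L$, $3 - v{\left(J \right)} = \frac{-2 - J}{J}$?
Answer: $-47784$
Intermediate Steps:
$v{\left(J \right)} = 3 - \frac{-2 - J}{J}$
$u{\left(L \right)} = L^{2}$ ($u{\left(L \right)} = 0 + L^{2} = L^{2}$)
$\left(494 - 132\right) \left(- 11 \left(v{\left(-2 \right)} + u{\left(-3 \right)}\right)\right) = \left(494 - 132\right) \left(- 11 \left(\left(4 + \frac{2}{-2}\right) + \left(-3\right)^{2}\right)\right) = 362 \left(- 11 \left(\left(4 + 2 \left(- \frac{1}{2}\right)\right) + 9\right)\right) = 362 \left(- 11 \left(\left(4 - 1\right) + 9\right)\right) = 362 \left(- 11 \left(3 + 9\right)\right) = 362 \left(\left(-11\right) 12\right) = 362 \left(-132\right) = -47784$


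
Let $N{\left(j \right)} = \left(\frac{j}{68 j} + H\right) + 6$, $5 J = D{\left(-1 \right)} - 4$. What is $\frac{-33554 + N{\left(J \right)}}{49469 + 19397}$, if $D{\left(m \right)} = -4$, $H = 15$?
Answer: $- \frac{325749}{668984} \approx -0.48693$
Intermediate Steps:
$J = - \frac{8}{5}$ ($J = \frac{-4 - 4}{5} = \frac{1}{5} \left(-8\right) = - \frac{8}{5} \approx -1.6$)
$N{\left(j \right)} = \frac{1429}{68}$ ($N{\left(j \right)} = \left(\frac{j}{68 j} + 15\right) + 6 = \left(j \frac{1}{68 j} + 15\right) + 6 = \left(\frac{1}{68} + 15\right) + 6 = \frac{1021}{68} + 6 = \frac{1429}{68}$)
$\frac{-33554 + N{\left(J \right)}}{49469 + 19397} = \frac{-33554 + \frac{1429}{68}}{49469 + 19397} = - \frac{2280243}{68 \cdot 68866} = \left(- \frac{2280243}{68}\right) \frac{1}{68866} = - \frac{325749}{668984}$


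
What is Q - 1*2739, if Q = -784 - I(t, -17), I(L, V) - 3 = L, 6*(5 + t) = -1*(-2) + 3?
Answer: -21131/6 ≈ -3521.8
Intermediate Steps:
t = -25/6 (t = -5 + (-1*(-2) + 3)/6 = -5 + (2 + 3)/6 = -5 + (⅙)*5 = -5 + ⅚ = -25/6 ≈ -4.1667)
I(L, V) = 3 + L
Q = -4697/6 (Q = -784 - (3 - 25/6) = -784 - 1*(-7/6) = -784 + 7/6 = -4697/6 ≈ -782.83)
Q - 1*2739 = -4697/6 - 1*2739 = -4697/6 - 2739 = -21131/6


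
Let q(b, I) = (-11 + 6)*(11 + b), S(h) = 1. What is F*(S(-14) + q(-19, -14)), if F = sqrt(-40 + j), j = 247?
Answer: 123*sqrt(23) ≈ 589.89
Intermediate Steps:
q(b, I) = -55 - 5*b (q(b, I) = -5*(11 + b) = -55 - 5*b)
F = 3*sqrt(23) (F = sqrt(-40 + 247) = sqrt(207) = 3*sqrt(23) ≈ 14.387)
F*(S(-14) + q(-19, -14)) = (3*sqrt(23))*(1 + (-55 - 5*(-19))) = (3*sqrt(23))*(1 + (-55 + 95)) = (3*sqrt(23))*(1 + 40) = (3*sqrt(23))*41 = 123*sqrt(23)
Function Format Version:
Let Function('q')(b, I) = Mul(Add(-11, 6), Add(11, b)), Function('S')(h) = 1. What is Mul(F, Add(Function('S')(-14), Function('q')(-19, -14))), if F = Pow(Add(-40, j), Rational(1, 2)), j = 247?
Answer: Mul(123, Pow(23, Rational(1, 2))) ≈ 589.89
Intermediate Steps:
Function('q')(b, I) = Add(-55, Mul(-5, b)) (Function('q')(b, I) = Mul(-5, Add(11, b)) = Add(-55, Mul(-5, b)))
F = Mul(3, Pow(23, Rational(1, 2))) (F = Pow(Add(-40, 247), Rational(1, 2)) = Pow(207, Rational(1, 2)) = Mul(3, Pow(23, Rational(1, 2))) ≈ 14.387)
Mul(F, Add(Function('S')(-14), Function('q')(-19, -14))) = Mul(Mul(3, Pow(23, Rational(1, 2))), Add(1, Add(-55, Mul(-5, -19)))) = Mul(Mul(3, Pow(23, Rational(1, 2))), Add(1, Add(-55, 95))) = Mul(Mul(3, Pow(23, Rational(1, 2))), Add(1, 40)) = Mul(Mul(3, Pow(23, Rational(1, 2))), 41) = Mul(123, Pow(23, Rational(1, 2)))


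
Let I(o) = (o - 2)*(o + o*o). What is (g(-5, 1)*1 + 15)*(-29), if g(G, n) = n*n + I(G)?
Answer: 3596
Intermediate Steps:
I(o) = (-2 + o)*(o + o²)
g(G, n) = n² + G*(-2 + G² - G) (g(G, n) = n*n + G*(-2 + G² - G) = n² + G*(-2 + G² - G))
(g(-5, 1)*1 + 15)*(-29) = ((1² - 1*(-5)*(2 - 5 - 1*(-5)²))*1 + 15)*(-29) = ((1 - 1*(-5)*(2 - 5 - 1*25))*1 + 15)*(-29) = ((1 - 1*(-5)*(2 - 5 - 25))*1 + 15)*(-29) = ((1 - 1*(-5)*(-28))*1 + 15)*(-29) = ((1 - 140)*1 + 15)*(-29) = (-139*1 + 15)*(-29) = (-139 + 15)*(-29) = -124*(-29) = 3596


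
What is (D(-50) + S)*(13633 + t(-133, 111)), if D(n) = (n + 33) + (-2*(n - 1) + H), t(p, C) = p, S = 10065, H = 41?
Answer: 137578500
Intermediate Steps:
D(n) = 76 - n (D(n) = (n + 33) + (-2*(n - 1) + 41) = (33 + n) + (-2*(-1 + n) + 41) = (33 + n) + ((2 - 2*n) + 41) = (33 + n) + (43 - 2*n) = 76 - n)
(D(-50) + S)*(13633 + t(-133, 111)) = ((76 - 1*(-50)) + 10065)*(13633 - 133) = ((76 + 50) + 10065)*13500 = (126 + 10065)*13500 = 10191*13500 = 137578500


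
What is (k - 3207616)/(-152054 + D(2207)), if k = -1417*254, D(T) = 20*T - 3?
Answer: 3567534/107917 ≈ 33.058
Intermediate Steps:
D(T) = -3 + 20*T
k = -359918
(k - 3207616)/(-152054 + D(2207)) = (-359918 - 3207616)/(-152054 + (-3 + 20*2207)) = -3567534/(-152054 + (-3 + 44140)) = -3567534/(-152054 + 44137) = -3567534/(-107917) = -3567534*(-1/107917) = 3567534/107917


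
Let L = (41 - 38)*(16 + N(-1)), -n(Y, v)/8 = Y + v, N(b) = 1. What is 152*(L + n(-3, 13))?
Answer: -4408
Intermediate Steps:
n(Y, v) = -8*Y - 8*v (n(Y, v) = -8*(Y + v) = -8*Y - 8*v)
L = 51 (L = (41 - 38)*(16 + 1) = 3*17 = 51)
152*(L + n(-3, 13)) = 152*(51 + (-8*(-3) - 8*13)) = 152*(51 + (24 - 104)) = 152*(51 - 80) = 152*(-29) = -4408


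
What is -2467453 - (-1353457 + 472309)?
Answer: -1586305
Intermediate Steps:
-2467453 - (-1353457 + 472309) = -2467453 - 1*(-881148) = -2467453 + 881148 = -1586305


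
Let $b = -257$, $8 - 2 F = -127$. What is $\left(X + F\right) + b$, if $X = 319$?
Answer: $\frac{259}{2} \approx 129.5$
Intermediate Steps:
$F = \frac{135}{2}$ ($F = 4 - - \frac{127}{2} = 4 + \frac{127}{2} = \frac{135}{2} \approx 67.5$)
$\left(X + F\right) + b = \left(319 + \frac{135}{2}\right) - 257 = \frac{773}{2} - 257 = \frac{259}{2}$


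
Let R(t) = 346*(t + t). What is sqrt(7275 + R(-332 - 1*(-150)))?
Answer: I*sqrt(118669) ≈ 344.48*I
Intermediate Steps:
R(t) = 692*t (R(t) = 346*(2*t) = 692*t)
sqrt(7275 + R(-332 - 1*(-150))) = sqrt(7275 + 692*(-332 - 1*(-150))) = sqrt(7275 + 692*(-332 + 150)) = sqrt(7275 + 692*(-182)) = sqrt(7275 - 125944) = sqrt(-118669) = I*sqrt(118669)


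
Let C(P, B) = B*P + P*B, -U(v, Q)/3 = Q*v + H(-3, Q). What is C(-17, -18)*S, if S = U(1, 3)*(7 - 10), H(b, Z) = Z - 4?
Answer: 11016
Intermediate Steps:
H(b, Z) = -4 + Z
U(v, Q) = 12 - 3*Q - 3*Q*v (U(v, Q) = -3*(Q*v + (-4 + Q)) = -3*(-4 + Q + Q*v) = 12 - 3*Q - 3*Q*v)
C(P, B) = 2*B*P (C(P, B) = B*P + B*P = 2*B*P)
S = 18 (S = (12 - 3*3 - 3*3*1)*(7 - 10) = (12 - 9 - 9)*(-3) = -6*(-3) = 18)
C(-17, -18)*S = (2*(-18)*(-17))*18 = 612*18 = 11016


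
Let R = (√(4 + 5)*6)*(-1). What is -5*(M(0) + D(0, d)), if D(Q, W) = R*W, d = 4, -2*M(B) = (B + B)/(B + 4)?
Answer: 360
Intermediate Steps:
M(B) = -B/(4 + B) (M(B) = -(B + B)/(2*(B + 4)) = -2*B/(2*(4 + B)) = -B/(4 + B))
R = -18 (R = (√9*6)*(-1) = (3*6)*(-1) = 18*(-1) = -18)
D(Q, W) = -18*W
-5*(M(0) + D(0, d)) = -5*(-1*0/(4 + 0) - 18*4) = -5*(-1*0/4 - 72) = -5*(-1*0*¼ - 72) = -5*(0 - 72) = -5*(-72) = 360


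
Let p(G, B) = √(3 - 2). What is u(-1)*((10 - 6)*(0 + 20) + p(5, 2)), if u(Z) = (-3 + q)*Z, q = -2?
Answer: 405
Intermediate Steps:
p(G, B) = 1 (p(G, B) = √1 = 1)
u(Z) = -5*Z (u(Z) = (-3 - 2)*Z = -5*Z)
u(-1)*((10 - 6)*(0 + 20) + p(5, 2)) = (-5*(-1))*((10 - 6)*(0 + 20) + 1) = 5*(4*20 + 1) = 5*(80 + 1) = 5*81 = 405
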